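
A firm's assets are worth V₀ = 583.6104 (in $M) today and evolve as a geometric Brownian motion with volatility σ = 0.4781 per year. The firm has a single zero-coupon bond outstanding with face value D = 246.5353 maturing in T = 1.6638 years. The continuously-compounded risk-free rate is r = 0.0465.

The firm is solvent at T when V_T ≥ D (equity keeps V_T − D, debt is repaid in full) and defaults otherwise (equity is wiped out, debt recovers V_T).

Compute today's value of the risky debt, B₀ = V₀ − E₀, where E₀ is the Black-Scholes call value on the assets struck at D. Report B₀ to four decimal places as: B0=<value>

d₁ = [ln(V₀/D) + (r + σ²/2)T] / (σ√T)
   = [ln(583.6104/246.5353) + (0.0465 + 0.5·0.4781²)·1.6638] / (0.4781·√1.6638)
   = [0.861728 + 0.267522] / 0.616693 = 1.831138
d₂ = d₁ − σ√T = 1.831138 − 0.616693 = 1.214444
N(d₁) = 0.966460,  N(d₂) = 0.887711,  e^(−rT) = 0.925550
E₀ = V₀·N(d₁) − D·e^(−rT)·N(d₂)
   = 583.6104·0.966460 − 246.5353·0.925550·0.887711 = 361.477477
B₀ = V₀ − E₀ = 583.6104 − 361.477477 = 222.132923

B0=222.1329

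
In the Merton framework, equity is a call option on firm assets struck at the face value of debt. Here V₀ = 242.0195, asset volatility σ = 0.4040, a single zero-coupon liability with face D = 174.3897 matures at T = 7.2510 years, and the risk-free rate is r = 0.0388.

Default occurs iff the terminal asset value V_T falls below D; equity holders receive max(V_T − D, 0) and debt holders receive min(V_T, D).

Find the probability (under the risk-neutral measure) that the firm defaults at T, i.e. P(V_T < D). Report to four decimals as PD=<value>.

d₁ = [ln(V₀/D) + (r + σ²/2)T] / (σ√T)
   = [ln(242.0195/174.3897) + (0.0388 + 0.5·0.4040²)·7.2510] / (0.4040·√7.2510)
   = [0.327726 + 0.873078] / 1.087878 = 1.103804
d₂ = d₁ − σ√T = 1.103804 − 1.087878 = 0.015926
risk-neutral PD = N(−d₂) = N(-0.015926) = 0.493647

PD=0.4936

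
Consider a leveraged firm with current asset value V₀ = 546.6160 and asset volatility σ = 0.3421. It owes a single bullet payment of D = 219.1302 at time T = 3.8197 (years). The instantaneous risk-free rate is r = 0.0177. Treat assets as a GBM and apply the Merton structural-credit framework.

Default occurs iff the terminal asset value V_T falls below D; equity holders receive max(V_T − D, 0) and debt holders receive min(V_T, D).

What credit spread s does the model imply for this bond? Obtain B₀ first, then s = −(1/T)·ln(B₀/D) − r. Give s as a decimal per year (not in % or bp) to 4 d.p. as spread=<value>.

spread=0.0088

d₁ = [ln(V₀/D) + (r + σ²/2)T] / (σ√T)
   = [ln(546.6160/219.1302) + (0.0177 + 0.5·0.3421²)·3.8197] / (0.3421·√3.8197)
   = [0.914080 + 0.291123] / 0.668602 = 1.802572
d₂ = d₁ − σ√T = 1.802572 − 0.668602 = 1.133970
N(d₁) = 0.964272,  N(d₂) = 0.871596,  e^(−rT) = 0.934626
E₀ = V₀·N(d₁) − D·e^(−rT)·N(d₂)
   = 546.6160·0.964272 − 219.1302·0.934626·0.871596 = 348.579511
B₀ = V₀ − E₀ = 546.6160 − 348.579511 = 198.036489
spread = −(1/T)·ln(B₀/D) − r = −(1/3.8197)·ln(198.036489/219.1302) − 0.0177 = 0.00879809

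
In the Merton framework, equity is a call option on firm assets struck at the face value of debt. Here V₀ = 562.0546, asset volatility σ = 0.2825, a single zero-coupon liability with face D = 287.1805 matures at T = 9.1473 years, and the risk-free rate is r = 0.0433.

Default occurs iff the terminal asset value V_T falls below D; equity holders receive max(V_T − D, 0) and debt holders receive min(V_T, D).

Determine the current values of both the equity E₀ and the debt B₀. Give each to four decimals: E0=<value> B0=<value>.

E0=382.1969 B0=179.8577

d₁ = [ln(V₀/D) + (r + σ²/2)T] / (σ√T)
   = [ln(562.0546/287.1805) + (0.0433 + 0.5·0.2825²)·9.1473] / (0.2825·√9.1473)
   = [0.671488 + 0.761084] / 0.854407 = 1.676685
d₂ = d₁ − σ√T = 1.676685 − 0.854407 = 0.822278
N(d₁) = 0.953198,  N(d₂) = 0.794541,  e^(−rT) = 0.672954
E₀ = V₀·N(d₁) − D·e^(−rT)·N(d₂)
   = 562.0546·0.953198 − 287.1805·0.672954·0.794541 = 382.196930
B₀ = V₀ − E₀ = 562.0546 − 382.196930 = 179.857670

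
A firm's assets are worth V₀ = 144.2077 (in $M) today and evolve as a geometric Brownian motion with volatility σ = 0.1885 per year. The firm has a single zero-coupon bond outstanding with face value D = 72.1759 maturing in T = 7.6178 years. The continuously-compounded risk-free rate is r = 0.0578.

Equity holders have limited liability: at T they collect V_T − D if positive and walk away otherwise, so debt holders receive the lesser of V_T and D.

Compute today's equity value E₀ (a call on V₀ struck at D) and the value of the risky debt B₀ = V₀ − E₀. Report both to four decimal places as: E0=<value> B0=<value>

d₁ = [ln(V₀/D) + (r + σ²/2)T] / (σ√T)
   = [ln(144.2077/72.1759) + (0.0578 + 0.5·0.1885²)·7.6178] / (0.1885·√7.6178)
   = [0.692148 + 0.575648] / 0.520267 = 2.436819
d₂ = d₁ − σ√T = 2.436819 − 0.520267 = 1.916552
N(d₁) = 0.992591,  N(d₂) = 0.972353,  e^(−rT) = 0.643838
E₀ = V₀·N(d₁) − D·e^(−rT)·N(d₂)
   = 144.2077·0.992591 − 72.1759·0.643838·0.972353 = 97.954540
B₀ = V₀ − E₀ = 144.2077 − 97.954540 = 46.253160

E0=97.9545 B0=46.2532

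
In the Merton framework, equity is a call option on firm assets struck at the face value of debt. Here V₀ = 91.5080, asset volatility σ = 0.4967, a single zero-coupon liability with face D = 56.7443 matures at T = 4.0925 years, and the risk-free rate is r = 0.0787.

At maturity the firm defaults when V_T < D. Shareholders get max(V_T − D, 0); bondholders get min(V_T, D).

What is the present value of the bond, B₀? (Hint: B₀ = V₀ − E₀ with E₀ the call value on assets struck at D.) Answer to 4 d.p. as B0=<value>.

d₁ = [ln(V₀/D) + (r + σ²/2)T] / (σ√T)
   = [ln(91.5080/56.7443) + (0.0787 + 0.5·0.4967²)·4.0925] / (0.4967·√4.0925)
   = [0.477871 + 0.826912] / 1.004821 = 1.298524
d₂ = d₁ − σ√T = 1.298524 − 1.004821 = 0.293703
N(d₁) = 0.902946,  N(d₂) = 0.615508,  e^(−rT) = 0.724640
E₀ = V₀·N(d₁) − D·e^(−rT)·N(d₂)
   = 91.5080·0.902946 − 56.7443·0.724640·0.615508 = 57.317619
B₀ = V₀ − E₀ = 91.5080 − 57.317619 = 34.190381

B0=34.1904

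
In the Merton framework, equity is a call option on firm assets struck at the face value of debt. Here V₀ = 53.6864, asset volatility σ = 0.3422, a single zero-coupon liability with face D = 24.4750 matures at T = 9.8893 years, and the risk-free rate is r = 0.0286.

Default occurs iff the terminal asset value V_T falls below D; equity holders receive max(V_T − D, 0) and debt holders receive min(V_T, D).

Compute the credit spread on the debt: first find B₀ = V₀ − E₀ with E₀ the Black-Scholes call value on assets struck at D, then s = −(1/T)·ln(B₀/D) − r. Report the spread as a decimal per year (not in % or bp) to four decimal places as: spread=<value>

spread=0.0154

d₁ = [ln(V₀/D) + (r + σ²/2)T] / (σ√T)
   = [ln(53.6864/24.4750) + (0.0286 + 0.5·0.3422²)·9.8893] / (0.3422·√9.8893)
   = [0.785508 + 0.861857] / 1.076125 = 1.530830
d₂ = d₁ − σ√T = 1.530830 − 1.076125 = 0.454704
N(d₁) = 0.937094,  N(d₂) = 0.675339,  e^(−rT) = 0.753645
E₀ = V₀·N(d₁) − D·e^(−rT)·N(d₂)
   = 53.6864·0.937094 − 24.4750·0.753645·0.675339 = 37.852278
B₀ = V₀ − E₀ = 53.6864 − 37.852278 = 15.834122
spread = −(1/T)·ln(B₀/D) − r = −(1/9.8893)·ln(15.834122/24.4750) − 0.0286 = 0.01543597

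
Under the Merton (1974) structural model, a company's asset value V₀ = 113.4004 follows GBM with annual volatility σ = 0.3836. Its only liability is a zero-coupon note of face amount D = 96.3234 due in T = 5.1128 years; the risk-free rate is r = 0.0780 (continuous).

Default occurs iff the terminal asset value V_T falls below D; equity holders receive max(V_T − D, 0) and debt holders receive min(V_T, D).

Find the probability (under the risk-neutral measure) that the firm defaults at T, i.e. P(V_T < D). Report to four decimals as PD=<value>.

d₁ = [ln(V₀/D) + (r + σ²/2)T] / (σ√T)
   = [ln(113.4004/96.3234) + (0.0780 + 0.5·0.3836²)·5.1128] / (0.3836·√5.1128)
   = [0.163214 + 0.774970] / 0.867377 = 1.081633
d₂ = d₁ − σ√T = 1.081633 − 0.867377 = 0.214256
risk-neutral PD = N(−d₂) = N(-0.214256) = 0.415174

PD=0.4152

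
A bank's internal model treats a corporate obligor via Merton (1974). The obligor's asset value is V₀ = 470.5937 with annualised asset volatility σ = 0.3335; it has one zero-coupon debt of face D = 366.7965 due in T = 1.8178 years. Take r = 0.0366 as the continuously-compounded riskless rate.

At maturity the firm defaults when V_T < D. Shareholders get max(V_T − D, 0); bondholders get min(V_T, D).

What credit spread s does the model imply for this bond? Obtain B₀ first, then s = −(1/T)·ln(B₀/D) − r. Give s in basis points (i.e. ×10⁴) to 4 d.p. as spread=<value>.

spread=422.3066

d₁ = [ln(V₀/D) + (r + σ²/2)T] / (σ√T)
   = [ln(470.5937/366.7965) + (0.0366 + 0.5·0.3335²)·1.8178] / (0.3335·√1.8178)
   = [0.249188 + 0.167621] / 0.449644 = 0.926976
d₂ = d₁ − σ√T = 0.926976 − 0.449644 = 0.477332
N(d₁) = 0.823030,  N(d₂) = 0.683437,  e^(−rT) = 0.935633
E₀ = V₀·N(d₁) − D·e^(−rT)·N(d₂)
   = 470.5937·0.823030 − 366.7965·0.935633·0.683437 = 152.766186
B₀ = V₀ − E₀ = 470.5937 − 152.766186 = 317.827514
spread = −(1/T)·ln(B₀/D) − r = −(1/1.8178)·ln(317.827514/366.7965) − 0.0366 = 0.04223066
in basis points: 0.04223066 × 10⁴ = 422.3066 bp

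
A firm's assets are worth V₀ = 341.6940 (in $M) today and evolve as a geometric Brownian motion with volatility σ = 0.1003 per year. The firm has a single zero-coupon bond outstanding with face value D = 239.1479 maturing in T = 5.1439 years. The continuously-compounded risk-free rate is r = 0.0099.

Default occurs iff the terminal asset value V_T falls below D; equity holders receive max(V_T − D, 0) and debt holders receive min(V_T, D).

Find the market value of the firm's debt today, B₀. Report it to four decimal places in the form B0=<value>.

B0=226.3566

d₁ = [ln(V₀/D) + (r + σ²/2)T] / (σ√T)
   = [ln(341.6940/239.1479) + (0.0099 + 0.5·0.1003²)·5.1439] / (0.1003·√5.1439)
   = [0.356833 + 0.076799] / 0.227482 = 1.906225
d₂ = d₁ − σ√T = 1.906225 − 0.227482 = 1.678743
N(d₁) = 0.971690,  N(d₂) = 0.953399,  e^(−rT) = 0.950350
E₀ = V₀·N(d₁) − D·e^(−rT)·N(d₂)
   = 341.6940·0.971690 − 239.1479·0.950350·0.953399 = 115.337413
B₀ = V₀ − E₀ = 341.6940 − 115.337413 = 226.356587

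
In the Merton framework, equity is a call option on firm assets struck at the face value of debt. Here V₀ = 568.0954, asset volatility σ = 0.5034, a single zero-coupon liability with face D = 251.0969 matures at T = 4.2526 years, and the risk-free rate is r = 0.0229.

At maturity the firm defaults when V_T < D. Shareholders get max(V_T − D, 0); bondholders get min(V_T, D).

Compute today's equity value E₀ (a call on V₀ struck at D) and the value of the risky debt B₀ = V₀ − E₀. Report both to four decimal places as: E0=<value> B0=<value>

d₁ = [ln(V₀/D) + (r + σ²/2)T] / (σ√T)
   = [ln(568.0954/251.0969) + (0.0229 + 0.5·0.5034²)·4.2526] / (0.5034·√4.2526)
   = [0.816450 + 0.636214] / 1.038103 = 1.399345
d₂ = d₁ − σ√T = 1.399345 − 1.038103 = 0.361242
N(d₁) = 0.919145,  N(d₂) = 0.641041,  e^(−rT) = 0.907207
E₀ = V₀·N(d₁) − D·e^(−rT)·N(d₂)
   = 568.0954·0.919145 − 251.0969·0.907207·0.641041 = 376.135099
B₀ = V₀ − E₀ = 568.0954 − 376.135099 = 191.960301

E0=376.1351 B0=191.9603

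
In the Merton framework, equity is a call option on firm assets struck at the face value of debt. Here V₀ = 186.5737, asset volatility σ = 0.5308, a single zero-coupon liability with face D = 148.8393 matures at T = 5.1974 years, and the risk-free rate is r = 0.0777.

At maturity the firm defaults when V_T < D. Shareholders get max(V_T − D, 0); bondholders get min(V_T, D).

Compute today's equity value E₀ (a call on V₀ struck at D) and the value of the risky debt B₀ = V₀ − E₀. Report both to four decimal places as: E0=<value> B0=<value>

E0=115.9407 B0=70.6330

d₁ = [ln(V₀/D) + (r + σ²/2)T] / (σ√T)
   = [ln(186.5737/148.8393) + (0.0777 + 0.5·0.5308²)·5.1974] / (0.5308·√5.1974)
   = [0.225959 + 1.136018] / 1.210108 = 1.125501
d₂ = d₁ − σ√T = 1.125501 − 1.210108 = -0.084607
N(d₁) = 0.869812,  N(d₂) = 0.466287,  e^(−rT) = 0.667752
E₀ = V₀·N(d₁) − D·e^(−rT)·N(d₂)
   = 186.5737·0.869812 − 148.8393·0.667752·0.466287 = 115.940729
B₀ = V₀ − E₀ = 186.5737 − 115.940729 = 70.632971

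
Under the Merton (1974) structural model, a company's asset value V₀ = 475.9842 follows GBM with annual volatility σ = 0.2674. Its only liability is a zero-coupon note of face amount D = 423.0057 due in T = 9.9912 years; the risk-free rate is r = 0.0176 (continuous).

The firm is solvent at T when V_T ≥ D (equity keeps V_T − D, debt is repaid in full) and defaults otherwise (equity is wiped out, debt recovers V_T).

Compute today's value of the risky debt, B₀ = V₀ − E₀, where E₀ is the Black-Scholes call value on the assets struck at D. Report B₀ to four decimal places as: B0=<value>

d₁ = [ln(V₀/D) + (r + σ²/2)T] / (σ√T)
   = [ln(475.9842/423.0057) + (0.0176 + 0.5·0.2674²)·9.9912] / (0.2674·√9.9912)
   = [0.117999 + 0.533044] / 0.845221 = 0.770264
d₂ = d₁ − σ√T = 0.770264 − 0.845221 = -0.074957
N(d₁) = 0.779428,  N(d₂) = 0.470125,  e^(−rT) = 0.838748
E₀ = V₀·N(d₁) − D·e^(−rT)·N(d₂)
   = 475.9842·0.779428 − 423.0057·0.838748·0.470125 = 204.197693
B₀ = V₀ − E₀ = 475.9842 − 204.197693 = 271.786507

B0=271.7865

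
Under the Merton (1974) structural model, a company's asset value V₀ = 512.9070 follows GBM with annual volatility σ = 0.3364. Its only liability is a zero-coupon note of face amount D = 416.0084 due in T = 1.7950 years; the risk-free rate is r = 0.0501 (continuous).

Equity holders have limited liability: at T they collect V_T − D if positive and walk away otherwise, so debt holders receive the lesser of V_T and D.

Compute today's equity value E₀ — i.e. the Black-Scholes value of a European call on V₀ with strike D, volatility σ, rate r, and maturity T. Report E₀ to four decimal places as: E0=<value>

E0=162.4609

d₁ = [ln(V₀/D) + (r + σ²/2)T] / (σ√T)
   = [ln(512.9070/416.0084) + (0.0501 + 0.5·0.3364²)·1.7950] / (0.3364·√1.7950)
   = [0.209389 + 0.191495] / 0.450701 = 0.889469
d₂ = d₁ − σ√T = 0.889469 − 0.450701 = 0.438768
N(d₁) = 0.813124,  N(d₂) = 0.669585,  e^(−rT) = 0.913996
E₀ = V₀·N(d₁) − D·e^(−rT)·N(d₂)
   = 512.9070·0.813124 − 416.0084·0.913996·0.669585 = 162.460910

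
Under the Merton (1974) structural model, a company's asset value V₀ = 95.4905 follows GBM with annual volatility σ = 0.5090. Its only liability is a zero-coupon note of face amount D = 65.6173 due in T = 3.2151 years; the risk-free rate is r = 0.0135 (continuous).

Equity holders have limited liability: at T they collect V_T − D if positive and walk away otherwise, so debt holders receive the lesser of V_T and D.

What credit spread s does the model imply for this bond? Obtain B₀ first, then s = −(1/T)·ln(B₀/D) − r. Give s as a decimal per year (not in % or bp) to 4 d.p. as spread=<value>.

d₁ = [ln(V₀/D) + (r + σ²/2)T] / (σ√T)
   = [ln(95.4905/65.6173) + (0.0135 + 0.5·0.5090²)·3.2151] / (0.5090·√3.2151)
   = [0.375187 + 0.459890] / 0.912673 = 0.914980
d₂ = d₁ − σ√T = 0.914980 − 0.912673 = 0.002307
N(d₁) = 0.819899,  N(d₂) = 0.500920,  e^(−rT) = 0.957525
E₀ = V₀·N(d₁) − D·e^(−rT)·N(d₂)
   = 95.4905·0.819899 − 65.6173·0.957525·0.500920 = 46.819634
B₀ = V₀ − E₀ = 95.4905 − 46.819634 = 48.670866
spread = −(1/T)·ln(B₀/D) − r = −(1/3.2151)·ln(48.670866/65.6173) − 0.0135 = 0.07942363

spread=0.0794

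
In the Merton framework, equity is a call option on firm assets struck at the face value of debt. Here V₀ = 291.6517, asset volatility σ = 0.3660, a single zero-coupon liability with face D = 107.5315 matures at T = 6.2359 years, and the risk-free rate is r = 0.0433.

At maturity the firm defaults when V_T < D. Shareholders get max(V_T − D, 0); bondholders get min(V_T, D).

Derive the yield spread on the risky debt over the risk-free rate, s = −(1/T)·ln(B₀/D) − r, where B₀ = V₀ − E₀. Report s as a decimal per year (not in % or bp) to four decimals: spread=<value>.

spread=0.0100

d₁ = [ln(V₀/D) + (r + σ²/2)T] / (σ√T)
   = [ln(291.6517/107.5315) + (0.0433 + 0.5·0.3660²)·6.2359] / (0.3660·√6.2359)
   = [0.997776 + 0.687683] / 0.913967 = 1.844113
d₂ = d₁ − σ√T = 1.844113 − 0.913967 = 0.930146
N(d₁) = 0.967417,  N(d₂) = 0.823852,  e^(−rT) = 0.763368
E₀ = V₀·N(d₁) − D·e^(−rT)·N(d₂)
   = 291.6517·0.967417 − 107.5315·0.763368·0.823852 = 214.521858
B₀ = V₀ − E₀ = 291.6517 − 214.521858 = 77.129842
spread = −(1/T)·ln(B₀/D) − r = −(1/6.2359)·ln(77.129842/107.5315) − 0.0433 = 0.00998719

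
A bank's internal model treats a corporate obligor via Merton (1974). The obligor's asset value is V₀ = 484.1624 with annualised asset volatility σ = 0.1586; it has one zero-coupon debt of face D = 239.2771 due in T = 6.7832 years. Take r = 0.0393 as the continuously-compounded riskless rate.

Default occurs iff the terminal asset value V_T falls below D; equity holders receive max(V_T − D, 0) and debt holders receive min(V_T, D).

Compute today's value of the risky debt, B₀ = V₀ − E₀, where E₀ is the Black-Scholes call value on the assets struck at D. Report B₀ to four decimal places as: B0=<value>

d₁ = [ln(V₀/D) + (r + σ²/2)T] / (σ√T)
   = [ln(484.1624/239.2771) + (0.0393 + 0.5·0.1586²)·6.7832] / (0.1586·√6.7832)
   = [0.704798 + 0.351892] / 0.413067 = 2.558157
d₂ = d₁ − σ√T = 2.558157 − 0.413067 = 2.145090
N(d₁) = 0.994739,  N(d₂) = 0.984027,  e^(−rT) = 0.765995
E₀ = V₀·N(d₁) − D·e^(−rT)·N(d₂)
   = 484.1624·0.994739 − 239.2771·0.765995·0.984027 = 301.257554
B₀ = V₀ − E₀ = 484.1624 − 301.257554 = 182.904846

B0=182.9048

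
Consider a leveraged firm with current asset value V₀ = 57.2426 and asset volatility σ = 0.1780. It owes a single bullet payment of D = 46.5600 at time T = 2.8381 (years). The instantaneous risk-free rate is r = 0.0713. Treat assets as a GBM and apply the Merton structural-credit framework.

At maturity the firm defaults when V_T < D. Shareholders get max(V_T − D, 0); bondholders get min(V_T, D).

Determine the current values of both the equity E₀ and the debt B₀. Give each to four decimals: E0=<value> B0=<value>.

E0=19.7634 B0=37.4792

d₁ = [ln(V₀/D) + (r + σ²/2)T] / (σ√T)
   = [ln(57.2426/46.5600) + (0.0713 + 0.5·0.1780²)·2.8381] / (0.1780·√2.8381)
   = [0.206557 + 0.247318] / 0.299871 = 1.513567
d₂ = d₁ − σ√T = 1.513567 − 0.299871 = 1.213697
N(d₁) = 0.934932,  N(d₂) = 0.887568,  e^(−rT) = 0.816804
E₀ = V₀·N(d₁) − D·e^(−rT)·N(d₂)
   = 57.2426·0.934932 − 46.5600·0.816804·0.887568 = 19.763394
B₀ = V₀ − E₀ = 57.2426 − 19.763394 = 37.479206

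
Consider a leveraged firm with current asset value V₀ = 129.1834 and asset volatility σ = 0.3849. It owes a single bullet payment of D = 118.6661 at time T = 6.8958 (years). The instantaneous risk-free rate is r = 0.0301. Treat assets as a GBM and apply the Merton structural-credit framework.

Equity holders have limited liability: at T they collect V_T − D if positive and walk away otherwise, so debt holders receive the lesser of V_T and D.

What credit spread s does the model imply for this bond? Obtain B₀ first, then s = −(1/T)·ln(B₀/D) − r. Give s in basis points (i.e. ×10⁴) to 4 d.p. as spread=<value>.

d₁ = [ln(V₀/D) + (r + σ²/2)T] / (σ√T)
   = [ln(129.1834/118.6661) + (0.0301 + 0.5·0.3849²)·6.8958] / (0.3849·√6.8958)
   = [0.084919 + 0.718363] / 1.010742 = 0.794746
d₂ = d₁ − σ√T = 0.794746 − 1.010742 = -0.215996
N(d₁) = 0.786619,  N(d₂) = 0.414495,  e^(−rT) = 0.812562
E₀ = V₀·N(d₁) − D·e^(−rT)·N(d₂)
   = 129.1834·0.786619 − 118.6661·0.812562·0.414495 = 61.651052
B₀ = V₀ − E₀ = 129.1834 − 61.651052 = 67.532348
spread = −(1/T)·ln(B₀/D) − r = −(1/6.8958)·ln(67.532348/118.6661) − 0.0301 = 0.05164642
in basis points: 0.05164642 × 10⁴ = 516.4642 bp

spread=516.4642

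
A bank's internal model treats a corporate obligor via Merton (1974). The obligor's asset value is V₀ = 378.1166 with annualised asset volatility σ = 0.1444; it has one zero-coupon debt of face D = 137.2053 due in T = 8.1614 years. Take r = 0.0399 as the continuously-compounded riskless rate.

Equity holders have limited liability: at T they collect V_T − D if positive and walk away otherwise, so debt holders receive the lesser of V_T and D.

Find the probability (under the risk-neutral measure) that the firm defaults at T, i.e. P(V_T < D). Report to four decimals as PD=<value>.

PD=0.0012

d₁ = [ln(V₀/D) + (r + σ²/2)T] / (σ√T)
   = [ln(378.1166/137.2053) + (0.0399 + 0.5·0.1444²)·8.1614] / (0.1444·√8.1614)
   = [1.013724 + 0.410728] / 0.412524 = 3.453014
d₂ = d₁ − σ√T = 3.453014 − 0.412524 = 3.040490
risk-neutral PD = N(−d₂) = N(-3.040490) = 0.001181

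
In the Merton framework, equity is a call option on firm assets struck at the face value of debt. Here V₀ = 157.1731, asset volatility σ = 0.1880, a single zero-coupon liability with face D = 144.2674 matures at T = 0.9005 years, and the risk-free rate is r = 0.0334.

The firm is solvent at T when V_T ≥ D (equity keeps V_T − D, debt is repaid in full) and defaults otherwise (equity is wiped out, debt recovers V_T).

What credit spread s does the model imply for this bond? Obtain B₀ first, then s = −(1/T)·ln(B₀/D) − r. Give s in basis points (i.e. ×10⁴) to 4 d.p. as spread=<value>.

d₁ = [ln(V₀/D) + (r + σ²/2)T] / (σ√T)
   = [ln(157.1731/144.2674) + (0.0334 + 0.5·0.1880²)·0.9005] / (0.1880·√0.9005)
   = [0.085679 + 0.045990] / 0.178402 = 0.738050
d₂ = d₁ − σ√T = 0.738050 − 0.178402 = 0.559648
N(d₁) = 0.769758,  N(d₂) = 0.712140,  e^(−rT) = 0.970371
E₀ = V₀·N(d₁) − D·e^(−rT)·N(d₂)
   = 157.1731·0.769758 − 144.2674·0.970371·0.712140 = 21.290659
B₀ = V₀ − E₀ = 157.1731 − 21.290659 = 135.882441
spread = −(1/T)·ln(B₀/D) − r = −(1/0.9005)·ln(135.882441/144.2674) − 0.0334 = 0.03309463
in basis points: 0.03309463 × 10⁴ = 330.9463 bp

spread=330.9463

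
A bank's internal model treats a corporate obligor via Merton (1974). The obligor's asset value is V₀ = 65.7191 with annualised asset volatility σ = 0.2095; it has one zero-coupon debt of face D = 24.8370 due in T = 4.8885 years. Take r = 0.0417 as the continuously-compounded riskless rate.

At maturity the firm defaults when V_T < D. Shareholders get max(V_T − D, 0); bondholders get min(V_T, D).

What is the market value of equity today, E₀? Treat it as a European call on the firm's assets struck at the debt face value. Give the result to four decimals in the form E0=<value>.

d₁ = [ln(V₀/D) + (r + σ²/2)T] / (σ√T)
   = [ln(65.7191/24.8370) + (0.0417 + 0.5·0.2095²)·4.8885] / (0.2095·√4.8885)
   = [0.973055 + 0.311129] / 0.463204 = 2.772398
d₂ = d₁ − σ√T = 2.772398 − 0.463204 = 2.309194
N(d₁) = 0.997218,  N(d₂) = 0.989534,  e^(−rT) = 0.815584
E₀ = V₀·N(d₁) − D·e^(−rT)·N(d₂)
   = 65.7191·0.997218 − 24.8370·0.815584·0.989534 = 45.491599

E0=45.4916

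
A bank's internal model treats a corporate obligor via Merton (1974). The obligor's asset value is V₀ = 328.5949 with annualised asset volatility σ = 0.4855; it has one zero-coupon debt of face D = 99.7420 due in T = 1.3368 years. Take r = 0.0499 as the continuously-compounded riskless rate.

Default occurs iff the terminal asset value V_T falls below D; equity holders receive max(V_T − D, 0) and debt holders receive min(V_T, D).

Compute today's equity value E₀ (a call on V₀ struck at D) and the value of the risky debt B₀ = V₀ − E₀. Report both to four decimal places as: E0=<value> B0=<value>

d₁ = [ln(V₀/D) + (r + σ²/2)T] / (σ√T)
   = [ln(328.5949/99.7420) + (0.0499 + 0.5·0.4855²)·1.3368] / (0.4855·√1.3368)
   = [1.192239 + 0.224255] / 0.561335 = 2.523436
d₂ = d₁ − σ√T = 2.523436 − 0.561335 = 1.962100
N(d₁) = 0.994189,  N(d₂) = 0.975125,  e^(−rT) = 0.935470
E₀ = V₀·N(d₁) − D·e^(−rT)·N(d₂)
   = 328.5949·0.994189 − 99.7420·0.935470·0.975125 = 235.700906
B₀ = V₀ − E₀ = 328.5949 − 235.700906 = 92.893994

E0=235.7009 B0=92.8940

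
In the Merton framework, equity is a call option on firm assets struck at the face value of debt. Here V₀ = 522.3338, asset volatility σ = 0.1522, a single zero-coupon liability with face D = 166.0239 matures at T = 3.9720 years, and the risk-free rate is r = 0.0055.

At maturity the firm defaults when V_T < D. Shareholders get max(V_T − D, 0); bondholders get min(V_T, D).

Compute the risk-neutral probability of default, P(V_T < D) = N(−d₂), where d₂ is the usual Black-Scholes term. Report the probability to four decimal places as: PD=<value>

PD=0.0001

d₁ = [ln(V₀/D) + (r + σ²/2)T] / (σ√T)
   = [ln(522.3338/166.0239) + (0.0055 + 0.5·0.1522²)·3.9720] / (0.1522·√3.9720)
   = [1.146175 + 0.067851] / 0.303333 = 4.002293
d₂ = d₁ − σ√T = 4.002293 − 0.303333 = 3.698960
risk-neutral PD = N(−d₂) = N(-3.698960) = 0.000108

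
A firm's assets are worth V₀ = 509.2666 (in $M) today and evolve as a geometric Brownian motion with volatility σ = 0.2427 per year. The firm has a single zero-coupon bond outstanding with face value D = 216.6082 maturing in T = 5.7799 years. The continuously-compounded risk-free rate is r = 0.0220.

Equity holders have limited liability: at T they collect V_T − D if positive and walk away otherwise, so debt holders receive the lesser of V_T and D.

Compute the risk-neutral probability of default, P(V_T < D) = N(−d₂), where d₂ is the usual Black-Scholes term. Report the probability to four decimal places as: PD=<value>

PD=0.0821

d₁ = [ln(V₀/D) + (r + σ²/2)T] / (σ√T)
   = [ln(509.2666/216.6082) + (0.0220 + 0.5·0.2427²)·5.7799] / (0.2427·√5.7799)
   = [0.854881 + 0.297385] / 0.583485 = 1.974800
d₂ = d₁ − σ√T = 1.974800 − 0.583485 = 1.391315
risk-neutral PD = N(−d₂) = N(-1.391315) = 0.082065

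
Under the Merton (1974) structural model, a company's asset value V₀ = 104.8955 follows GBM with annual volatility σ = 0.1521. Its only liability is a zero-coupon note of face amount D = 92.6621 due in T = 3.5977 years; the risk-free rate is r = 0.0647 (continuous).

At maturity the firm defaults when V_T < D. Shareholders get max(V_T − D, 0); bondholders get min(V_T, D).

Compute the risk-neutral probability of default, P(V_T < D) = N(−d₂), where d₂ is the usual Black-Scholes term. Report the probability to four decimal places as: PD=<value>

PD=0.1373

d₁ = [ln(V₀/D) + (r + σ²/2)T] / (σ√T)
   = [ln(104.8955/92.6621) + (0.0647 + 0.5·0.1521²)·3.5977] / (0.1521·√3.5977)
   = [0.124005 + 0.274387] / 0.288497 = 1.380920
d₂ = d₁ − σ√T = 1.380920 − 0.288497 = 1.092423
risk-neutral PD = N(−d₂) = N(-1.092423) = 0.137324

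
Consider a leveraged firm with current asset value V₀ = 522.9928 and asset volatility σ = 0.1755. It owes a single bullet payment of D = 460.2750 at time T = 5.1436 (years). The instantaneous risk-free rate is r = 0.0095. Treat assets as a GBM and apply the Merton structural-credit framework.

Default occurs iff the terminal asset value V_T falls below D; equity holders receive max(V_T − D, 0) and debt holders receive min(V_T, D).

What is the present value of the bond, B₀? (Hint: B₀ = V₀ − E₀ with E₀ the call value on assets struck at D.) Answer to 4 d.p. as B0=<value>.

d₁ = [ln(V₀/D) + (r + σ²/2)T] / (σ√T)
   = [ln(522.9928/460.2750) + (0.0095 + 0.5·0.1755²)·5.1436] / (0.1755·√5.1436)
   = [0.127744 + 0.128076] / 0.398025 = 0.642723
d₂ = d₁ − σ√T = 0.642723 − 0.398025 = 0.244697
N(d₁) = 0.739798,  N(d₂) = 0.596655,  e^(−rT) = 0.952310
E₀ = V₀·N(d₁) − D·e^(−rT)·N(d₂)
   = 522.9928·0.739798 − 460.2750·0.952310·0.596655 = 125.380565
B₀ = V₀ − E₀ = 522.9928 − 125.380565 = 397.612235

B0=397.6122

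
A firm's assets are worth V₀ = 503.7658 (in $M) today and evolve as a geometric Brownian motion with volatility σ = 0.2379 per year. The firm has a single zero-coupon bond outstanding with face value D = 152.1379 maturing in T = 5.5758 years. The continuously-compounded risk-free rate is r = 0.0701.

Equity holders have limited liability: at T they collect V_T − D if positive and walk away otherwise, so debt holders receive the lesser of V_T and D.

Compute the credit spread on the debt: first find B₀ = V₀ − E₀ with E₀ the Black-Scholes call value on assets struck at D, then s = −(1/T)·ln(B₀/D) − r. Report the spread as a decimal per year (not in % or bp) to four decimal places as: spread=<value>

spread=0.0001

d₁ = [ln(V₀/D) + (r + σ²/2)T] / (σ√T)
   = [ln(503.7658/152.1379) + (0.0701 + 0.5·0.2379²)·5.5758] / (0.2379·√5.5758)
   = [1.197324 + 0.548649] / 0.561756 = 3.108060
d₂ = d₁ − σ√T = 3.108060 − 0.561756 = 2.546304
N(d₁) = 0.999058,  N(d₂) = 0.994556,  e^(−rT) = 0.676472
E₀ = V₀·N(d₁) − D·e^(−rT)·N(d₂)
   = 503.7658·0.999058 − 152.1379·0.676472·0.994556 = 400.934591
B₀ = V₀ − E₀ = 503.7658 − 400.934591 = 102.831209
spread = −(1/T)·ln(B₀/D) − r = −(1/5.5758)·ln(102.831209/152.1379) − 0.0701 = 0.00014973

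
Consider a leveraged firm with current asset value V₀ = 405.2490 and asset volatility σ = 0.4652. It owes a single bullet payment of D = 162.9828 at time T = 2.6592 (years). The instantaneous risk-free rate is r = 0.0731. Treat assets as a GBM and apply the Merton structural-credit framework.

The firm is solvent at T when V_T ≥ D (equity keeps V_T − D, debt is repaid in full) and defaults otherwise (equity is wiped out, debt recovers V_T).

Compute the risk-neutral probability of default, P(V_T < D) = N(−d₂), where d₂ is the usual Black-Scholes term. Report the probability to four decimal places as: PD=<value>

PD=0.1406

d₁ = [ln(V₀/D) + (r + σ²/2)T] / (σ√T)
   = [ln(405.2490/162.9828) + (0.0731 + 0.5·0.4652²)·2.6592] / (0.4652·√2.6592)
   = [0.910857 + 0.482128] / 0.758604 = 1.836247
d₂ = d₁ − σ√T = 1.836247 − 0.758604 = 1.077643
risk-neutral PD = N(−d₂) = N(-1.077643) = 0.140597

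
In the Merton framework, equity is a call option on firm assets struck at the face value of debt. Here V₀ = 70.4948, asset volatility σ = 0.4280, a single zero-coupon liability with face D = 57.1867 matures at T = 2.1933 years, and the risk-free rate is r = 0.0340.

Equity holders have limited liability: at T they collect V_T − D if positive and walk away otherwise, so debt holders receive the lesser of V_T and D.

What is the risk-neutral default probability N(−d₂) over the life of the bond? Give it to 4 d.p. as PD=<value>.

PD=0.4480

d₁ = [ln(V₀/D) + (r + σ²/2)T] / (σ√T)
   = [ln(70.4948/57.1867) + (0.0340 + 0.5·0.4280²)·2.1933] / (0.4280·√2.1933)
   = [0.209218 + 0.275461] / 0.633859 = 0.764647
d₂ = d₁ − σ√T = 0.764647 − 0.633859 = 0.130788
risk-neutral PD = N(−d₂) = N(-0.130788) = 0.447972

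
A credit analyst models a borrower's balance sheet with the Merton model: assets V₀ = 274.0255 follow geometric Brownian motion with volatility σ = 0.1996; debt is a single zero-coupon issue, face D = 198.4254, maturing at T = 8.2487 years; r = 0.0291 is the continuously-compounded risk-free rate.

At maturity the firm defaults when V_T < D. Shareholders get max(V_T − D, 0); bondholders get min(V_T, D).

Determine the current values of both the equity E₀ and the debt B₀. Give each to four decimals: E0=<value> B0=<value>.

E0=127.9073 B0=146.1182

d₁ = [ln(V₀/D) + (r + σ²/2)T] / (σ√T)
   = [ln(274.0255/198.4254) + (0.0291 + 0.5·0.1996²)·8.2487] / (0.1996·√8.2487)
   = [0.322808 + 0.404352] / 0.573262 = 1.268460
d₂ = d₁ − σ√T = 1.268460 − 0.573262 = 0.695197
N(d₁) = 0.897683,  N(d₂) = 0.756534,  e^(−rT) = 0.786599
E₀ = V₀·N(d₁) − D·e^(−rT)·N(d₂)
   = 274.0255·0.897683 − 198.4254·0.786599·0.756534 = 127.907325
B₀ = V₀ − E₀ = 274.0255 − 127.907325 = 146.118175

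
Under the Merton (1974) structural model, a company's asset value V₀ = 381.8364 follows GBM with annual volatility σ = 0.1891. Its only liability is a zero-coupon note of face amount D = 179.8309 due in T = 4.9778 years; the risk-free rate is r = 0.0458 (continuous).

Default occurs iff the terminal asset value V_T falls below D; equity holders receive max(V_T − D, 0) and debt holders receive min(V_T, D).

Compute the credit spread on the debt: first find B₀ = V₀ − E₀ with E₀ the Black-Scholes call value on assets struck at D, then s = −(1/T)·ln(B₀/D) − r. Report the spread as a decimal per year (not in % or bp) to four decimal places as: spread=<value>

d₁ = [ln(V₀/D) + (r + σ²/2)T] / (σ√T)
   = [ln(381.8364/179.8309) + (0.0458 + 0.5·0.1891²)·4.9778] / (0.1891·√4.9778)
   = [0.752975 + 0.316983] / 0.421901 = 2.536044
d₂ = d₁ − σ√T = 2.536044 − 0.421901 = 2.114143
N(d₁) = 0.994394,  N(d₂) = 0.982748,  e^(−rT) = 0.796138
E₀ = V₀·N(d₁) − D·e^(−rT)·N(d₂)
   = 381.8364·0.994394 − 179.8309·0.796138·0.982748 = 238.995726
B₀ = V₀ − E₀ = 381.8364 − 238.995726 = 142.840674
spread = −(1/T)·ln(B₀/D) − r = −(1/4.9778)·ln(142.840674/179.8309) − 0.0458 = 0.00046283

spread=0.0005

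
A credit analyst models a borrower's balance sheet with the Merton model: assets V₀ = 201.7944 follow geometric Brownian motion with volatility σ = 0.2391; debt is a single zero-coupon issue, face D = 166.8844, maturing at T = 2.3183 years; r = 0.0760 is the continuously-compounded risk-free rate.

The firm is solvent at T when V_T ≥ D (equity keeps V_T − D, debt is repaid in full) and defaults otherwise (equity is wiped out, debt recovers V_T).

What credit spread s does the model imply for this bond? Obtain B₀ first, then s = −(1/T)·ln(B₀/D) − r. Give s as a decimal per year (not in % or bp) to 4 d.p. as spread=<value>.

d₁ = [ln(V₀/D) + (r + σ²/2)T] / (σ√T)
   = [ln(201.7944/166.8844) + (0.0760 + 0.5·0.2391²)·2.3183] / (0.2391·√2.3183)
   = [0.189948 + 0.242458] / 0.364053 = 1.187756
d₂ = d₁ − σ√T = 1.187756 − 0.364053 = 0.823703
N(d₁) = 0.882535,  N(d₂) = 0.794946,  e^(−rT) = 0.838458
E₀ = V₀·N(d₁) − D·e^(−rT)·N(d₂)
   = 201.7944·0.882535 − 166.8844·0.838458·0.794946 = 66.857419
B₀ = V₀ − E₀ = 201.7944 − 66.857419 = 134.936981
spread = −(1/T)·ln(B₀/D) − r = −(1/2.3183)·ln(134.936981/166.8844) − 0.0760 = 0.01565919

spread=0.0157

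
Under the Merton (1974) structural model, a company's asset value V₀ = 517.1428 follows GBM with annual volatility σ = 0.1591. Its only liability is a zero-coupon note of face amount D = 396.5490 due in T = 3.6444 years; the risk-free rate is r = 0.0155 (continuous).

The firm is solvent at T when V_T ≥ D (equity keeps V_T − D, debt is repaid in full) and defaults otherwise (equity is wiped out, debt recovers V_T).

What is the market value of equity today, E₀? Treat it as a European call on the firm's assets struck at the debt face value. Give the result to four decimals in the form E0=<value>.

E0=152.2204

d₁ = [ln(V₀/D) + (r + σ²/2)T] / (σ√T)
   = [ln(517.1428/396.5490) + (0.0155 + 0.5·0.1591²)·3.6444] / (0.1591·√3.6444)
   = [0.265519 + 0.102613] / 0.303727 = 1.212052
d₂ = d₁ − σ√T = 1.212052 − 0.303727 = 0.908325
N(d₁) = 0.887254,  N(d₂) = 0.818147,  e^(−rT) = 0.945078
E₀ = V₀·N(d₁) − D·e^(−rT)·N(d₂)
   = 517.1428·0.887254 − 396.5490·0.945078·0.818147 = 152.220365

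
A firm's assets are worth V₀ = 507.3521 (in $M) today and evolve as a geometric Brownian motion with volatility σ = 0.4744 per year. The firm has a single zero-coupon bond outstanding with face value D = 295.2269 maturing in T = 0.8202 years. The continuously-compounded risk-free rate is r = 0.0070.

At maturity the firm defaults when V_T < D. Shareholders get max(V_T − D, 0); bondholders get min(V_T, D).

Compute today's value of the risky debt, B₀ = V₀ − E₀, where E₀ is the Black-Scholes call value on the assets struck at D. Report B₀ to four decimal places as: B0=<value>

d₁ = [ln(V₀/D) + (r + σ²/2)T] / (σ√T)
   = [ln(507.3521/295.2269) + (0.0070 + 0.5·0.4744²)·0.8202] / (0.4744·√0.8202)
   = [0.541461 + 0.098037] / 0.429640 = 1.488450
d₂ = d₁ − σ√T = 1.488450 − 0.429640 = 1.058811
N(d₁) = 0.931684,  N(d₂) = 0.855157,  e^(−rT) = 0.994275
E₀ = V₀·N(d₁) − D·e^(−rT)·N(d₂)
   = 507.3521·0.931684 − 295.2269·0.994275·0.855157 = 221.671807
B₀ = V₀ − E₀ = 507.3521 − 221.671807 = 285.680293

B0=285.6803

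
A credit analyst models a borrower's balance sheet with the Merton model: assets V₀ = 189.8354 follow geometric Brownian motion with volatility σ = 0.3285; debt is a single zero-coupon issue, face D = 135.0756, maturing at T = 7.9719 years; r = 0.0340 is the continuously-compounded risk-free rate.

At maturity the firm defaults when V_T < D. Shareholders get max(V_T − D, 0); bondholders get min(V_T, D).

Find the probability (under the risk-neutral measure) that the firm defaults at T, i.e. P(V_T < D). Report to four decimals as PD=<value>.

d₁ = [ln(V₀/D) + (r + σ²/2)T] / (σ√T)
   = [ln(189.8354/135.0756) + (0.0340 + 0.5·0.3285²)·7.9719] / (0.3285·√7.9719)
   = [0.340323 + 0.701177] / 0.927505 = 1.122905
d₂ = d₁ − σ√T = 1.122905 − 0.927505 = 0.195400
risk-neutral PD = N(−d₂) = N(-0.195400) = 0.422540

PD=0.4225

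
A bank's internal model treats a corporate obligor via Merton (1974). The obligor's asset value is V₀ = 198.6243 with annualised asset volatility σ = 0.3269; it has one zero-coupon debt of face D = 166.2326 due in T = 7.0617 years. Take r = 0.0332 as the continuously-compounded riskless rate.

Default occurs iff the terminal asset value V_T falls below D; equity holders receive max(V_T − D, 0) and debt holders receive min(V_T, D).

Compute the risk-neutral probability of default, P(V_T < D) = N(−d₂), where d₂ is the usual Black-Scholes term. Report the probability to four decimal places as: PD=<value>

PD=0.4839

d₁ = [ln(V₀/D) + (r + σ²/2)T] / (σ√T)
   = [ln(198.6243/166.2326) + (0.0332 + 0.5·0.3269²)·7.0617] / (0.3269·√7.0617)
   = [0.178027 + 0.611768] / 0.868699 = 0.909169
d₂ = d₁ − σ√T = 0.909169 − 0.868699 = 0.040470
risk-neutral PD = N(−d₂) = N(-0.040470) = 0.483859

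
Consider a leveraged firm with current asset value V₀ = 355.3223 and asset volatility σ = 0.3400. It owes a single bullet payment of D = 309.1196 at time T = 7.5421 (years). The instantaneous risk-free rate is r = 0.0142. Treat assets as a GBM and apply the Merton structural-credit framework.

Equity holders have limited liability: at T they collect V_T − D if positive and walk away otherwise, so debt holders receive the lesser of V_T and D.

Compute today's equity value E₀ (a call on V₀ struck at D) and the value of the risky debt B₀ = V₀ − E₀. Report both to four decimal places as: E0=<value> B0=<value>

d₁ = [ln(V₀/D) + (r + σ²/2)T] / (σ√T)
   = [ln(355.3223/309.1196) + (0.0142 + 0.5·0.3400²)·7.5421] / (0.3400·√7.5421)
   = [0.139297 + 0.543031] / 0.933738 = 0.730749
d₂ = d₁ − σ√T = 0.730749 − 0.933738 = -0.202989
N(d₁) = 0.767534,  N(d₂) = 0.419572,  e^(−rT) = 0.898438
E₀ = V₀·N(d₁) − D·e^(−rT)·N(d₂)
   = 355.3223·0.767534 − 309.1196·0.898438·0.419572 = 156.196399
B₀ = V₀ − E₀ = 355.3223 − 156.196399 = 199.125901

E0=156.1964 B0=199.1259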